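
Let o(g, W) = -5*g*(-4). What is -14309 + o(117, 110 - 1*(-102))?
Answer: -11969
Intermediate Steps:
o(g, W) = 20*g
-14309 + o(117, 110 - 1*(-102)) = -14309 + 20*117 = -14309 + 2340 = -11969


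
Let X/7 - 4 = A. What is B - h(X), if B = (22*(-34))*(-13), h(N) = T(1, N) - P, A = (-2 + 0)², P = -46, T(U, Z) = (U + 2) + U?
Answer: 9674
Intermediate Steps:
T(U, Z) = 2 + 2*U (T(U, Z) = (2 + U) + U = 2 + 2*U)
A = 4 (A = (-2)² = 4)
X = 56 (X = 28 + 7*4 = 28 + 28 = 56)
h(N) = 50 (h(N) = (2 + 2*1) - 1*(-46) = (2 + 2) + 46 = 4 + 46 = 50)
B = 9724 (B = -748*(-13) = 9724)
B - h(X) = 9724 - 1*50 = 9724 - 50 = 9674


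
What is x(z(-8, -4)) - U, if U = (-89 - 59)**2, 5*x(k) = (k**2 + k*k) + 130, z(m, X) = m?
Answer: -109262/5 ≈ -21852.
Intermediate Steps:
x(k) = 26 + 2*k**2/5 (x(k) = ((k**2 + k*k) + 130)/5 = ((k**2 + k**2) + 130)/5 = (2*k**2 + 130)/5 = (130 + 2*k**2)/5 = 26 + 2*k**2/5)
U = 21904 (U = (-148)**2 = 21904)
x(z(-8, -4)) - U = (26 + (2/5)*(-8)**2) - 1*21904 = (26 + (2/5)*64) - 21904 = (26 + 128/5) - 21904 = 258/5 - 21904 = -109262/5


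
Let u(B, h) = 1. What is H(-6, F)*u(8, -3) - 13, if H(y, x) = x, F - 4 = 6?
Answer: -3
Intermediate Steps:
F = 10 (F = 4 + 6 = 10)
H(-6, F)*u(8, -3) - 13 = 10*1 - 13 = 10 - 13 = -3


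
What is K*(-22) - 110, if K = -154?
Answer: 3278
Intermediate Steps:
K*(-22) - 110 = -154*(-22) - 110 = 3388 - 110 = 3278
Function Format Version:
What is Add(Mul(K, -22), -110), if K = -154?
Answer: 3278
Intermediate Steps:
Add(Mul(K, -22), -110) = Add(Mul(-154, -22), -110) = Add(3388, -110) = 3278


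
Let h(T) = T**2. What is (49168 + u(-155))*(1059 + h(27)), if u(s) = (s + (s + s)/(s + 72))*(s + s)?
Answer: 14255713272/83 ≈ 1.7176e+8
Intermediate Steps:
u(s) = 2*s*(s + 2*s/(72 + s)) (u(s) = (s + (2*s)/(72 + s))*(2*s) = (s + 2*s/(72 + s))*(2*s) = 2*s*(s + 2*s/(72 + s)))
(49168 + u(-155))*(1059 + h(27)) = (49168 + 2*(-155)**2*(74 - 155)/(72 - 155))*(1059 + 27**2) = (49168 + 2*24025*(-81)/(-83))*(1059 + 729) = (49168 + 2*24025*(-1/83)*(-81))*1788 = (49168 + 3892050/83)*1788 = (7972994/83)*1788 = 14255713272/83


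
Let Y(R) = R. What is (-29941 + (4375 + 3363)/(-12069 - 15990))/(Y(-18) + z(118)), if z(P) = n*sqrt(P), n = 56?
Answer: -2520366771/1729014286 - 11761711598*sqrt(118)/2593521429 ≈ -50.721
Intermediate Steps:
z(P) = 56*sqrt(P)
(-29941 + (4375 + 3363)/(-12069 - 15990))/(Y(-18) + z(118)) = (-29941 + (4375 + 3363)/(-12069 - 15990))/(-18 + 56*sqrt(118)) = (-29941 + 7738/(-28059))/(-18 + 56*sqrt(118)) = (-29941 + 7738*(-1/28059))/(-18 + 56*sqrt(118)) = (-29941 - 7738/28059)/(-18 + 56*sqrt(118)) = -840122257/(28059*(-18 + 56*sqrt(118)))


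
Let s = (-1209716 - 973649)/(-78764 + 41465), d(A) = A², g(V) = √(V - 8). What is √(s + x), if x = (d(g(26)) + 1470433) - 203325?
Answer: √1762926643538661/37299 ≈ 1125.7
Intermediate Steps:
g(V) = √(-8 + V)
s = 2183365/37299 (s = -2183365/(-37299) = -2183365*(-1/37299) = 2183365/37299 ≈ 58.537)
x = 1267126 (x = ((√(-8 + 26))² + 1470433) - 203325 = ((√18)² + 1470433) - 203325 = ((3*√2)² + 1470433) - 203325 = (18 + 1470433) - 203325 = 1470451 - 203325 = 1267126)
√(s + x) = √(2183365/37299 + 1267126) = √(47264716039/37299) = √1762926643538661/37299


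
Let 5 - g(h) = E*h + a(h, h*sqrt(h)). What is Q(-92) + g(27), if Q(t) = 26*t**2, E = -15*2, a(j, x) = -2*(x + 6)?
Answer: 220891 + 162*sqrt(3) ≈ 2.2117e+5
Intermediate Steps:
a(j, x) = -12 - 2*x (a(j, x) = -2*(6 + x) = -12 - 2*x)
E = -30
g(h) = 17 + 2*h**(3/2) + 30*h (g(h) = 5 - (-30*h + (-12 - 2*h*sqrt(h))) = 5 - (-30*h + (-12 - 2*h**(3/2))) = 5 - (-12 - 30*h - 2*h**(3/2)) = 5 + (12 + 2*h**(3/2) + 30*h) = 17 + 2*h**(3/2) + 30*h)
Q(-92) + g(27) = 26*(-92)**2 + (17 + 2*27**(3/2) + 30*27) = 26*8464 + (17 + 2*(81*sqrt(3)) + 810) = 220064 + (17 + 162*sqrt(3) + 810) = 220064 + (827 + 162*sqrt(3)) = 220891 + 162*sqrt(3)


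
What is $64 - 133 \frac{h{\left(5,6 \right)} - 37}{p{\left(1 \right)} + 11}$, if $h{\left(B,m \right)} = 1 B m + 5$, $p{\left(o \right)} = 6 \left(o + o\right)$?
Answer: $\frac{1738}{23} \approx 75.565$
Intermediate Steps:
$p{\left(o \right)} = 12 o$ ($p{\left(o \right)} = 6 \cdot 2 o = 12 o$)
$h{\left(B,m \right)} = 5 + B m$ ($h{\left(B,m \right)} = B m + 5 = 5 + B m$)
$64 - 133 \frac{h{\left(5,6 \right)} - 37}{p{\left(1 \right)} + 11} = 64 - 133 \frac{\left(5 + 5 \cdot 6\right) - 37}{12 \cdot 1 + 11} = 64 - 133 \frac{\left(5 + 30\right) - 37}{12 + 11} = 64 - 133 \frac{35 - 37}{23} = 64 - 133 \left(\left(-2\right) \frac{1}{23}\right) = 64 - - \frac{266}{23} = 64 + \frac{266}{23} = \frac{1738}{23}$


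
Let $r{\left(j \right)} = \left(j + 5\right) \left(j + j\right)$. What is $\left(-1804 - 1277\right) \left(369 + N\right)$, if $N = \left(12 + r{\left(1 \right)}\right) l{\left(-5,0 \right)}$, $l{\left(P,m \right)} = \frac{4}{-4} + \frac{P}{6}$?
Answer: $-1001325$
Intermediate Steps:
$r{\left(j \right)} = 2 j \left(5 + j\right)$ ($r{\left(j \right)} = \left(5 + j\right) 2 j = 2 j \left(5 + j\right)$)
$l{\left(P,m \right)} = -1 + \frac{P}{6}$ ($l{\left(P,m \right)} = 4 \left(- \frac{1}{4}\right) + P \frac{1}{6} = -1 + \frac{P}{6}$)
$N = -44$ ($N = \left(12 + 2 \cdot 1 \left(5 + 1\right)\right) \left(-1 + \frac{1}{6} \left(-5\right)\right) = \left(12 + 2 \cdot 1 \cdot 6\right) \left(-1 - \frac{5}{6}\right) = \left(12 + 12\right) \left(- \frac{11}{6}\right) = 24 \left(- \frac{11}{6}\right) = -44$)
$\left(-1804 - 1277\right) \left(369 + N\right) = \left(-1804 - 1277\right) \left(369 - 44\right) = \left(-3081\right) 325 = -1001325$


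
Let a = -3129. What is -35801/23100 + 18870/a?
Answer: -26091349/3441900 ≈ -7.5805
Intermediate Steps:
-35801/23100 + 18870/a = -35801/23100 + 18870/(-3129) = -35801*1/23100 + 18870*(-1/3129) = -35801/23100 - 6290/1043 = -26091349/3441900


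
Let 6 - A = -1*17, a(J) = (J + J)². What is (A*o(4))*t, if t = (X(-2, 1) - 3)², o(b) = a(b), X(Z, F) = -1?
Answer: 23552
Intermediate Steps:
a(J) = 4*J² (a(J) = (2*J)² = 4*J²)
o(b) = 4*b²
A = 23 (A = 6 - (-1)*17 = 6 - 1*(-17) = 6 + 17 = 23)
t = 16 (t = (-1 - 3)² = (-4)² = 16)
(A*o(4))*t = (23*(4*4²))*16 = (23*(4*16))*16 = (23*64)*16 = 1472*16 = 23552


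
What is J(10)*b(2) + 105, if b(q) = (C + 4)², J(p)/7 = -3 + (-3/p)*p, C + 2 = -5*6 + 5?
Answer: -22113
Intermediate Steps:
C = -27 (C = -2 + (-5*6 + 5) = -2 + (-30 + 5) = -2 - 25 = -27)
J(p) = -42 (J(p) = 7*(-3 + (-3/p)*p) = 7*(-3 - 3) = 7*(-6) = -42)
b(q) = 529 (b(q) = (-27 + 4)² = (-23)² = 529)
J(10)*b(2) + 105 = -42*529 + 105 = -22218 + 105 = -22113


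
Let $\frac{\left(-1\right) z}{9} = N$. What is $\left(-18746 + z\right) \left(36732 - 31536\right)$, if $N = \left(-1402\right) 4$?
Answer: $164848296$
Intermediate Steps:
$N = -5608$
$z = 50472$ ($z = \left(-9\right) \left(-5608\right) = 50472$)
$\left(-18746 + z\right) \left(36732 - 31536\right) = \left(-18746 + 50472\right) \left(36732 - 31536\right) = 31726 \left(36732 - 31536\right) = 31726 \cdot 5196 = 164848296$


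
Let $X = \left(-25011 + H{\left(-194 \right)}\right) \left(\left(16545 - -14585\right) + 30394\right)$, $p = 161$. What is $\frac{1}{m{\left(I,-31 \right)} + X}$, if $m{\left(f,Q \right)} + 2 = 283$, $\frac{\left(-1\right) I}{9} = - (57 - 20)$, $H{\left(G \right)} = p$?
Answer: $- \frac{1}{1528871119} \approx -6.5408 \cdot 10^{-10}$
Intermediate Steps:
$H{\left(G \right)} = 161$
$I = 333$ ($I = - 9 \left(- (57 - 20)\right) = - 9 \left(\left(-1\right) 37\right) = \left(-9\right) \left(-37\right) = 333$)
$m{\left(f,Q \right)} = 281$ ($m{\left(f,Q \right)} = -2 + 283 = 281$)
$X = -1528871400$ ($X = \left(-25011 + 161\right) \left(\left(16545 - -14585\right) + 30394\right) = - 24850 \left(\left(16545 + 14585\right) + 30394\right) = - 24850 \left(31130 + 30394\right) = \left(-24850\right) 61524 = -1528871400$)
$\frac{1}{m{\left(I,-31 \right)} + X} = \frac{1}{281 - 1528871400} = \frac{1}{-1528871119} = - \frac{1}{1528871119}$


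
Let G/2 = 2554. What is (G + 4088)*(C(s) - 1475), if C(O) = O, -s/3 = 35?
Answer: -14529680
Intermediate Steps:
G = 5108 (G = 2*2554 = 5108)
s = -105 (s = -3*35 = -105)
(G + 4088)*(C(s) - 1475) = (5108 + 4088)*(-105 - 1475) = 9196*(-1580) = -14529680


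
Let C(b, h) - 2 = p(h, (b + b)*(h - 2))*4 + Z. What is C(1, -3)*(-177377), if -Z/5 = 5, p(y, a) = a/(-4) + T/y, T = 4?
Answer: 9755735/3 ≈ 3.2519e+6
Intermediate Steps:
p(y, a) = 4/y - a/4 (p(y, a) = a/(-4) + 4/y = a*(-1/4) + 4/y = -a/4 + 4/y = 4/y - a/4)
Z = -25 (Z = -5*5 = -25)
C(b, h) = -23 + 16/h - 2*b*(-2 + h) (C(b, h) = 2 + ((4/h - (b + b)*(h - 2)/4)*4 - 25) = 2 + ((4/h - 2*b*(-2 + h)/4)*4 - 25) = 2 + ((4/h - b*(-2 + h)/2)*4 - 25) = 2 + ((16/h - 2*b*(-2 + h)) - 25) = 2 + (-25 + 16/h - 2*b*(-2 + h)) = -23 + 16/h - 2*b*(-2 + h))
C(1, -3)*(-177377) = ((16 - 1*(-3)*(23 + 2*1*(-2 - 3)))/(-3))*(-177377) = -(16 - 1*(-3)*(23 + 2*1*(-5)))/3*(-177377) = -(16 - 1*(-3)*(23 - 10))/3*(-177377) = -(16 - 1*(-3)*13)/3*(-177377) = -(16 + 39)/3*(-177377) = -1/3*55*(-177377) = -55/3*(-177377) = 9755735/3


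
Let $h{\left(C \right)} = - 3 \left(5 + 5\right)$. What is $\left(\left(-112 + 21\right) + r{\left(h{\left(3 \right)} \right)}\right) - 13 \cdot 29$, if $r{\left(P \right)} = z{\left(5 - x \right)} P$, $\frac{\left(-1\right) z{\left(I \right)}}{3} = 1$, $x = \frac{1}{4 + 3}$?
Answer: $-378$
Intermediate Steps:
$x = \frac{1}{7} \approx 0.14286$
$z{\left(I \right)} = -3$ ($z{\left(I \right)} = \left(-3\right) 1 = -3$)
$h{\left(C \right)} = -30$ ($h{\left(C \right)} = \left(-3\right) 10 = -30$)
$r{\left(P \right)} = - 3 P$
$\left(\left(-112 + 21\right) + r{\left(h{\left(3 \right)} \right)}\right) - 13 \cdot 29 = \left(\left(-112 + 21\right) - -90\right) - 13 \cdot 29 = \left(-91 + 90\right) - 377 = -1 - 377 = -378$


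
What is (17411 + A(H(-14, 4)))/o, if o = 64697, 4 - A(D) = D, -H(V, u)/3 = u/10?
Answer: 87081/323485 ≈ 0.26920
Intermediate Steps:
H(V, u) = -3*u/10
A(D) = 4 - D
(17411 + A(H(-14, 4)))/o = (17411 + (4 - (-3)*4/10))/64697 = (17411 + (4 - 1*(-6/5)))*(1/64697) = (17411 + (4 + 6/5))*(1/64697) = (17411 + 26/5)*(1/64697) = (87081/5)*(1/64697) = 87081/323485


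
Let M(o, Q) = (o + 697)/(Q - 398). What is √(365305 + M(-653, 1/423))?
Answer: √10353738802344709/168353 ≈ 604.40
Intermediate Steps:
M(o, Q) = (697 + o)/(-398 + Q)
√(365305 + M(-653, 1/423)) = √(365305 + (697 - 653)/(-398 + 1/423)) = √(365305 + 44/(-398 + 1/423)) = √(365305 + 44/(-168353/423)) = √(365305 - 423/168353*44) = √(365305 - 18612/168353) = √(61500174053/168353) = √10353738802344709/168353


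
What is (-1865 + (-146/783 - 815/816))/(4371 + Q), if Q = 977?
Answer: -397452667/1138995648 ≈ -0.34895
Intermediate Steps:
(-1865 + (-146/783 - 815/816))/(4371 + Q) = (-1865 + (-146/783 - 815/816))/(4371 + 977) = (-1865 + (-146*1/783 - 815*1/816))/5348 = (-1865 + (-146/783 - 815/816))*(1/5348) = (-1865 - 252427/212976)*(1/5348) = -397452667/212976*1/5348 = -397452667/1138995648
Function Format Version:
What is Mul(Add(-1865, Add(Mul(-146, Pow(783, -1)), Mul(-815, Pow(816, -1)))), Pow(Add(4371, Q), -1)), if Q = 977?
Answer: Rational(-397452667, 1138995648) ≈ -0.34895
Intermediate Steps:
Mul(Add(-1865, Add(Mul(-146, Pow(783, -1)), Mul(-815, Pow(816, -1)))), Pow(Add(4371, Q), -1)) = Mul(Add(-1865, Add(Mul(-146, Pow(783, -1)), Mul(-815, Pow(816, -1)))), Pow(Add(4371, 977), -1)) = Mul(Add(-1865, Add(Mul(-146, Rational(1, 783)), Mul(-815, Rational(1, 816)))), Pow(5348, -1)) = Mul(Add(-1865, Add(Rational(-146, 783), Rational(-815, 816))), Rational(1, 5348)) = Mul(Add(-1865, Rational(-252427, 212976)), Rational(1, 5348)) = Mul(Rational(-397452667, 212976), Rational(1, 5348)) = Rational(-397452667, 1138995648)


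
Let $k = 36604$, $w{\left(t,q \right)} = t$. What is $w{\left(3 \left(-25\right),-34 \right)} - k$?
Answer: $-36679$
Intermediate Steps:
$w{\left(3 \left(-25\right),-34 \right)} - k = 3 \left(-25\right) - 36604 = -75 - 36604 = -36679$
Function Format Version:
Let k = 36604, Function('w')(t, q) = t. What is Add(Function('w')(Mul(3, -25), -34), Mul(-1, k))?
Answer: -36679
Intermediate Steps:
Add(Function('w')(Mul(3, -25), -34), Mul(-1, k)) = Add(Mul(3, -25), Mul(-1, 36604)) = Add(-75, -36604) = -36679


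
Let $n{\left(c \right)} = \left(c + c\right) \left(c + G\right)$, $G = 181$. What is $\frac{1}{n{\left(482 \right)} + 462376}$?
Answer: $\frac{1}{1101508} \approx 9.0785 \cdot 10^{-7}$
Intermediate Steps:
$n{\left(c \right)} = 2 c \left(181 + c\right)$ ($n{\left(c \right)} = \left(c + c\right) \left(c + 181\right) = 2 c \left(181 + c\right)$)
$\frac{1}{n{\left(482 \right)} + 462376} = \frac{1}{2 \cdot 482 \left(181 + 482\right) + 462376} = \frac{1}{2 \cdot 482 \cdot 663 + 462376} = \frac{1}{639132 + 462376} = \frac{1}{1101508}$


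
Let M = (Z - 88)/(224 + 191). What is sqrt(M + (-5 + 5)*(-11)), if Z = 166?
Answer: sqrt(32370)/415 ≈ 0.43353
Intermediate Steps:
M = 78/415 (M = (166 - 88)/(224 + 191) = 78/415 ≈ 0.18795)
sqrt(M + (-5 + 5)*(-11)) = sqrt(78/415 + (-5 + 5)*(-11)) = sqrt(78/415 + 0*(-11)) = sqrt(78/415 + 0) = sqrt(78/415) = sqrt(32370)/415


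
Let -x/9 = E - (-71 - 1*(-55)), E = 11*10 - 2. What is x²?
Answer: 1245456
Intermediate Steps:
E = 108 (E = 110 - 2 = 108)
x = -1116 (x = -9*(108 - (-71 - 1*(-55))) = -9*(108 - (-71 + 55)) = -9*(108 - 1*(-16)) = -9*(108 + 16) = -9*124 = -1116)
x² = (-1116)² = 1245456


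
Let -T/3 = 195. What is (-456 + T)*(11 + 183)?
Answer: -201954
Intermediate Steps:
T = -585 (T = -3*195 = -585)
(-456 + T)*(11 + 183) = (-456 - 585)*(11 + 183) = -1041*194 = -201954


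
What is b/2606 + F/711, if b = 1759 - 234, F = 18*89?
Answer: 584343/205874 ≈ 2.8384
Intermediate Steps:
F = 1602
b = 1525
b/2606 + F/711 = 1525/2606 + 1602/711 = 1525*(1/2606) + 1602*(1/711) = 1525/2606 + 178/79 = 584343/205874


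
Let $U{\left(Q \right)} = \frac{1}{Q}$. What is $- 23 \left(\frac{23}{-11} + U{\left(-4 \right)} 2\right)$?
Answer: $\frac{1311}{22} \approx 59.591$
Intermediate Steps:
$- 23 \left(\frac{23}{-11} + U{\left(-4 \right)} 2\right) = - 23 \left(\frac{23}{-11} + \frac{1}{-4} \cdot 2\right) = - 23 \left(23 \left(- \frac{1}{11}\right) - \frac{1}{2}\right) = - 23 \left(- \frac{23}{11} - \frac{1}{2}\right) = \left(-23\right) \left(- \frac{57}{22}\right) = \frac{1311}{22}$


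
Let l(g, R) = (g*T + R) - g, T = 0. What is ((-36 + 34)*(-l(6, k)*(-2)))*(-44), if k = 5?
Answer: -176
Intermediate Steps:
l(g, R) = R - g (l(g, R) = (g*0 + R) - g = (0 + R) - g = R - g)
((-36 + 34)*(-l(6, k)*(-2)))*(-44) = ((-36 + 34)*(-(5 - 1*6)*(-2)))*(-44) = -2*(-(5 - 6))*(-2)*(-44) = -2*(-1*(-1))*(-2)*(-44) = -2*(-2)*(-44) = 4*(-44) = -176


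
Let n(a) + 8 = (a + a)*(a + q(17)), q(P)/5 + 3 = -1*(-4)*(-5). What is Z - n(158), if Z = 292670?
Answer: 279090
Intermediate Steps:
q(P) = -115 (q(P) = -15 + 5*(-1*(-4)*(-5)) = -15 + 5*(4*(-5)) = -15 + 5*(-20) = -15 - 100 = -115)
n(a) = -8 + 2*a*(-115 + a) (n(a) = -8 + (a + a)*(a - 115) = -8 + (2*a)*(-115 + a) = -8 + 2*a*(-115 + a))
Z - n(158) = 292670 - (-8 - 230*158 + 2*158²) = 292670 - (-8 - 36340 + 2*24964) = 292670 - (-8 - 36340 + 49928) = 292670 - 1*13580 = 292670 - 13580 = 279090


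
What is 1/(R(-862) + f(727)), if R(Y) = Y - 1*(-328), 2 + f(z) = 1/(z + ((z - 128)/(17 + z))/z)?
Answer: -393226175/210768688912 ≈ -0.0018657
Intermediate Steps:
f(z) = -2 + 1/(z + (-128 + z)/(z*(17 + z))) (f(z) = -2 + 1/(z + ((z - 128)/(17 + z))/z) = -2 + 1/(z + ((-128 + z)/(17 + z))/z) = -2 + 1/(z + (-128 + z)/(z*(17 + z))))
R(Y) = 328 + Y (R(Y) = Y + 328 = 328 + Y)
1/(R(-862) + f(727)) = 1/((328 - 862) + (256 - 33*727² - 2*727³ + 15*727)/(-128 + 727 + 727³ + 17*727²)) = 1/(-534 + (256 - 33*528529 - 2*384240583 + 10905)/(-128 + 727 + 384240583 + 17*528529)) = 1/(-534 + (256 - 17441457 - 768481166 + 10905)/(-128 + 727 + 384240583 + 8984993)) = 1/(-534 - 785911462/393226175) = 1/(-210768688912/393226175) = -393226175/210768688912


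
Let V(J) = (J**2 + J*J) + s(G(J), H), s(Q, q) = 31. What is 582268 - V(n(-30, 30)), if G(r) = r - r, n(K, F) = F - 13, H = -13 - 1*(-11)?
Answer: 581659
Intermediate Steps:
H = -2 (H = -13 + 11 = -2)
n(K, F) = -13 + F
G(r) = 0
V(J) = 31 + 2*J**2 (V(J) = (J**2 + J*J) + 31 = (J**2 + J**2) + 31 = 2*J**2 + 31 = 31 + 2*J**2)
582268 - V(n(-30, 30)) = 582268 - (31 + 2*(-13 + 30)**2) = 582268 - (31 + 2*17**2) = 582268 - (31 + 2*289) = 582268 - (31 + 578) = 582268 - 1*609 = 582268 - 609 = 581659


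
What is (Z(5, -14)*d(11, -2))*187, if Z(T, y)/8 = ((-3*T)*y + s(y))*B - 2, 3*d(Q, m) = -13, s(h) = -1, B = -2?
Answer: 2722720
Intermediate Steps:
d(Q, m) = -13/3 (d(Q, m) = (1/3)*(-13) = -13/3)
Z(T, y) = 48*T*y (Z(T, y) = 8*(((-3*T)*y - 1)*(-2) - 2) = 8*((-3*T*y - 1)*(-2) - 2) = 8*((-1 - 3*T*y)*(-2) - 2) = 8*((2 + 6*T*y) - 2) = 8*(6*T*y) = 48*T*y)
(Z(5, -14)*d(11, -2))*187 = ((48*5*(-14))*(-13/3))*187 = -3360*(-13/3)*187 = 14560*187 = 2722720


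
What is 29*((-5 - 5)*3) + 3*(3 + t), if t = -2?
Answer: -867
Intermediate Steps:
29*((-5 - 5)*3) + 3*(3 + t) = 29*((-5 - 5)*3) + 3*(3 - 2) = 29*(-10*3) + 3*1 = 29*(-30) + 3 = -870 + 3 = -867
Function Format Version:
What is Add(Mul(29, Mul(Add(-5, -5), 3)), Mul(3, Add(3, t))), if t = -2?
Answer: -867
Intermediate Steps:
Add(Mul(29, Mul(Add(-5, -5), 3)), Mul(3, Add(3, t))) = Add(Mul(29, Mul(Add(-5, -5), 3)), Mul(3, Add(3, -2))) = Add(Mul(29, Mul(-10, 3)), Mul(3, 1)) = Add(Mul(29, -30), 3) = Add(-870, 3) = -867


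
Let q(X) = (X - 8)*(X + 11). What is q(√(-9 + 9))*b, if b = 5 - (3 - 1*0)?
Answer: -176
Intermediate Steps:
q(X) = (-8 + X)*(11 + X)
b = 2 (b = 5 - (3 + 0) = 5 - 1*3 = 5 - 3 = 2)
q(√(-9 + 9))*b = (-88 + (√(-9 + 9))² + 3*√(-9 + 9))*2 = (-88 + (√0)² + 3*√0)*2 = (-88 + 0² + 3*0)*2 = (-88 + 0 + 0)*2 = -88*2 = -176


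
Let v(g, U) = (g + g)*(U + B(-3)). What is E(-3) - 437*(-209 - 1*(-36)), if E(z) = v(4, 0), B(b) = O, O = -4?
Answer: 75569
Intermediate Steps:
B(b) = -4
v(g, U) = 2*g*(-4 + U) (v(g, U) = (g + g)*(U - 4) = (2*g)*(-4 + U) = 2*g*(-4 + U))
E(z) = -32 (E(z) = 2*4*(-4 + 0) = 2*4*(-4) = -32)
E(-3) - 437*(-209 - 1*(-36)) = -32 - 437*(-209 - 1*(-36)) = -32 - 437*(-209 + 36) = -32 - 437*(-173) = -32 + 75601 = 75569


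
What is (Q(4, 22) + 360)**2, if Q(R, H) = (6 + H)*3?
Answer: 197136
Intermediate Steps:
Q(R, H) = 18 + 3*H
(Q(4, 22) + 360)**2 = ((18 + 3*22) + 360)**2 = ((18 + 66) + 360)**2 = (84 + 360)**2 = 444**2 = 197136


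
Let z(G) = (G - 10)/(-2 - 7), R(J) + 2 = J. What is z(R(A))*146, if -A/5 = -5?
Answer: -1898/9 ≈ -210.89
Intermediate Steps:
A = 25 (A = -5*(-5) = 25)
R(J) = -2 + J
z(G) = 10/9 - G/9 (z(G) = (-10 + G)/(-9) = (-10 + G)*(-⅑) = 10/9 - G/9)
z(R(A))*146 = (10/9 - (-2 + 25)/9)*146 = (10/9 - ⅑*23)*146 = (10/9 - 23/9)*146 = -13/9*146 = -1898/9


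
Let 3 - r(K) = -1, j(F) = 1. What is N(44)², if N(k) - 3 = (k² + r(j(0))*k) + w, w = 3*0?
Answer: 4473225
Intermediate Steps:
w = 0
r(K) = 4 (r(K) = 3 - 1*(-1) = 3 + 1 = 4)
N(k) = 3 + k² + 4*k (N(k) = 3 + ((k² + 4*k) + 0) = 3 + (k² + 4*k) = 3 + k² + 4*k)
N(44)² = (3 + 44² + 4*44)² = (3 + 1936 + 176)² = 2115² = 4473225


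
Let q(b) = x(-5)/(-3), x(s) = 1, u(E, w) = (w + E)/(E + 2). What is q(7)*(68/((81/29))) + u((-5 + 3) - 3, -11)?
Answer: -676/243 ≈ -2.7819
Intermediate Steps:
u(E, w) = (E + w)/(2 + E)
q(b) = -⅓ (q(b) = 1/(-3) = -⅓*1 = -⅓)
q(7)*(68/((81/29))) + u((-5 + 3) - 3, -11) = -68/(3*(81/29)) + (((-5 + 3) - 3) - 11)/(2 + ((-5 + 3) - 3)) = -68/(3*(81*(1/29))) + ((-2 - 3) - 11)/(2 + (-2 - 3)) = -68/(3*81/29) + (-5 - 11)/(2 - 5) = -68*29/(3*81) - 16/(-3) = -⅓*1972/81 - ⅓*(-16) = -1972/243 + 16/3 = -676/243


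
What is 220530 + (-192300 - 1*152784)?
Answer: -124554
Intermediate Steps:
220530 + (-192300 - 1*152784) = 220530 + (-192300 - 152784) = 220530 - 345084 = -124554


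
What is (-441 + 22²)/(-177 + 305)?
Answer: 43/128 ≈ 0.33594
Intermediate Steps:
(-441 + 22²)/(-177 + 305) = (-441 + 484)/128 = 43*(1/128) = 43/128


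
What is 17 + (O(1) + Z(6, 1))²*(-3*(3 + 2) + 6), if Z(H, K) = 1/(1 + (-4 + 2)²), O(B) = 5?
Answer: -5659/25 ≈ -226.36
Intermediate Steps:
Z(H, K) = ⅕ (Z(H, K) = 1/(1 + (-2)²) = 1/(1 + 4) = 1/5 = ⅕)
17 + (O(1) + Z(6, 1))²*(-3*(3 + 2) + 6) = 17 + (5 + ⅕)²*(-3*(3 + 2) + 6) = 17 + (26/5)²*(-3*5 + 6) = 17 + 676*(-15 + 6)/25 = 17 + (676/25)*(-9) = 17 - 6084/25 = -5659/25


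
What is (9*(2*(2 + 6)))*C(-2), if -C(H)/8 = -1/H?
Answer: -576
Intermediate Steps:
C(H) = 8/H (C(H) = -(-8)/H = 8/H)
(9*(2*(2 + 6)))*C(-2) = (9*(2*(2 + 6)))*(8/(-2)) = (9*(2*8))*(8*(-½)) = (9*16)*(-4) = 144*(-4) = -576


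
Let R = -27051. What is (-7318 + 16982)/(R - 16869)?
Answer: -604/2745 ≈ -0.22004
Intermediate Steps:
(-7318 + 16982)/(R - 16869) = (-7318 + 16982)/(-27051 - 16869) = 9664/(-43920) = 9664*(-1/43920) = -604/2745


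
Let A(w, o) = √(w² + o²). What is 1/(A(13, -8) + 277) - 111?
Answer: -8490779/76496 - √233/76496 ≈ -111.00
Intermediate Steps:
A(w, o) = √(o² + w²)
1/(A(13, -8) + 277) - 111 = 1/(√((-8)² + 13²) + 277) - 111 = 1/(√(64 + 169) + 277) - 111 = 1/(√233 + 277) - 111 = 1/(277 + √233) - 111 = -111 + 1/(277 + √233)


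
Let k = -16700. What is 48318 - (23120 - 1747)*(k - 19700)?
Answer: 778025518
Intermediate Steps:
48318 - (23120 - 1747)*(k - 19700) = 48318 - (23120 - 1747)*(-16700 - 19700) = 48318 - 21373*(-36400) = 48318 - 1*(-777977200) = 48318 + 777977200 = 778025518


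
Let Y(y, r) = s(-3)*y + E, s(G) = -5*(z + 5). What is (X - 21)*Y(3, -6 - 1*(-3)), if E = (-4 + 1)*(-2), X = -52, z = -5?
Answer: -438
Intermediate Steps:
E = 6 (E = -3*(-2) = 6)
s(G) = 0 (s(G) = -5*(-5 + 5) = -5*0 = 0)
Y(y, r) = 6 (Y(y, r) = 0*y + 6 = 0 + 6 = 6)
(X - 21)*Y(3, -6 - 1*(-3)) = (-52 - 21)*6 = -73*6 = -438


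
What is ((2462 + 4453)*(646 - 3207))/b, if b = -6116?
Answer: 17709315/6116 ≈ 2895.6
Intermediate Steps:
((2462 + 4453)*(646 - 3207))/b = ((2462 + 4453)*(646 - 3207))/(-6116) = (6915*(-2561))*(-1/6116) = -17709315*(-1/6116) = 17709315/6116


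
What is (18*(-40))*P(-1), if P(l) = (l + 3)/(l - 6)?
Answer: 1440/7 ≈ 205.71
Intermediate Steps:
P(l) = (3 + l)/(-6 + l)
(18*(-40))*P(-1) = (18*(-40))*((3 - 1)/(-6 - 1)) = -720*2/(-7) = -(-720)*2/7 = -720*(-2/7) = 1440/7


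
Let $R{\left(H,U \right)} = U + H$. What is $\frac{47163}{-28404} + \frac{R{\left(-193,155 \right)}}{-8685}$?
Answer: $- \frac{15130789}{9136620} \approx -1.6561$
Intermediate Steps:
$R{\left(H,U \right)} = H + U$
$\frac{47163}{-28404} + \frac{R{\left(-193,155 \right)}}{-8685} = \frac{47163}{-28404} + \frac{-193 + 155}{-8685} = 47163 \left(- \frac{1}{28404}\right) - - \frac{38}{8685} = - \frac{15721}{9468} + \frac{38}{8685} = - \frac{15130789}{9136620}$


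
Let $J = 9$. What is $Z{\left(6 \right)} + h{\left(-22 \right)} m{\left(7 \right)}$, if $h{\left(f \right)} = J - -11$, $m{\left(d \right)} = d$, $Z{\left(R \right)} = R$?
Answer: $146$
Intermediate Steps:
$h{\left(f \right)} = 20$ ($h{\left(f \right)} = 9 - -11 = 9 + 11 = 20$)
$Z{\left(6 \right)} + h{\left(-22 \right)} m{\left(7 \right)} = 6 + 20 \cdot 7 = 6 + 140 = 146$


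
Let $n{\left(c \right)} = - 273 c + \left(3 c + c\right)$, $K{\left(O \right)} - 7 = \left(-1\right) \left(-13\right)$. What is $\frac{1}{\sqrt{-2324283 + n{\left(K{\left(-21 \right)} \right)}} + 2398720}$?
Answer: $\frac{2398720}{5753859968063} - \frac{i \sqrt{2329663}}{5753859968063} \approx 4.1689 \cdot 10^{-7} - 2.6527 \cdot 10^{-10} i$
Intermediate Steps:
$K{\left(O \right)} = 20$ ($K{\left(O \right)} = 7 - -13 = 7 + 13 = 20$)
$n{\left(c \right)} = - 269 c$ ($n{\left(c \right)} = - 273 c + 4 c = - 269 c$)
$\frac{1}{\sqrt{-2324283 + n{\left(K{\left(-21 \right)} \right)}} + 2398720} = \frac{1}{\sqrt{-2324283 - 5380} + 2398720} = \frac{1}{\sqrt{-2329663} + 2398720} = \frac{1}{i \sqrt{2329663} + 2398720} = \frac{1}{2398720 + i \sqrt{2329663}}$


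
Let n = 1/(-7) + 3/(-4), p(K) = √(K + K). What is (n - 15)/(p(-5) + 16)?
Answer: -890/931 + 445*I*√10/7448 ≈ -0.95596 + 0.18894*I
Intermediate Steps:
p(K) = √2*√K (p(K) = √(2*K) = √2*√K)
n = -25/28 (n = 1*(-⅐) + 3*(-¼) = -⅐ - ¾ = -25/28 ≈ -0.89286)
(n - 15)/(p(-5) + 16) = (-25/28 - 15)/(√2*√(-5) + 16) = -445/(28*(√2*(I*√5) + 16)) = -445/(28*(I*√10 + 16)) = -445/(28*(16 + I*√10))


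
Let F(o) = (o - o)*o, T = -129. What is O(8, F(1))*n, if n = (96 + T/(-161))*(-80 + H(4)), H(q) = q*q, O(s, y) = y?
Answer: 0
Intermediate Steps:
F(o) = 0 (F(o) = 0*o = 0)
H(q) = q**2
n = -997440/161 (n = (96 - 129/(-161))*(-80 + 4**2) = (96 - 129*(-1/161))*(-80 + 16) = (96 + 129/161)*(-64) = (15585/161)*(-64) = -997440/161 ≈ -6195.3)
O(8, F(1))*n = 0*(-997440/161) = 0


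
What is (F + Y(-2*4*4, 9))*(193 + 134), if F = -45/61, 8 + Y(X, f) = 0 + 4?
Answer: -94503/61 ≈ -1549.2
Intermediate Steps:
Y(X, f) = -4 (Y(X, f) = -8 + (0 + 4) = -8 + 4 = -4)
F = -45/61 (F = -45*1/61 = -45/61 ≈ -0.73771)
(F + Y(-2*4*4, 9))*(193 + 134) = (-45/61 - 4)*(193 + 134) = -289/61*327 = -94503/61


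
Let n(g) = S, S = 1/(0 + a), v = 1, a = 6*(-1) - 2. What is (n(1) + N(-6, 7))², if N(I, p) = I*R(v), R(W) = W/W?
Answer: 2401/64 ≈ 37.516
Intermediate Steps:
a = -8 (a = -6 - 2 = -8)
S = -⅛ (S = 1/(0 - 8) = 1/(-8) = -⅛ ≈ -0.12500)
R(W) = 1
n(g) = -⅛
N(I, p) = I (N(I, p) = I*1 = I)
(n(1) + N(-6, 7))² = (-⅛ - 6)² = (-49/8)² = 2401/64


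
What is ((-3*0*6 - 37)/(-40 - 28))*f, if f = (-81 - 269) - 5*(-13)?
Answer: -10545/68 ≈ -155.07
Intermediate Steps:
f = -285 (f = -350 + 65 = -285)
((-3*0*6 - 37)/(-40 - 28))*f = ((-3*0*6 - 37)/(-40 - 28))*(-285) = ((0*6 - 37)/(-68))*(-285) = ((0 - 37)*(-1/68))*(-285) = -37*(-1/68)*(-285) = (37/68)*(-285) = -10545/68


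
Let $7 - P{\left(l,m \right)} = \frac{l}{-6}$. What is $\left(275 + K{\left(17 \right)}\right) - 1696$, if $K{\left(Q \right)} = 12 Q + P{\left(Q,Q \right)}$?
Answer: $- \frac{7243}{6} \approx -1207.2$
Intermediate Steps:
$P{\left(l,m \right)} = 7 + \frac{l}{6}$ ($P{\left(l,m \right)} = 7 - \frac{l}{-6} = 7 - l \left(- \frac{1}{6}\right) = 7 - - \frac{l}{6} = 7 + \frac{l}{6}$)
$K{\left(Q \right)} = 7 + \frac{73 Q}{6}$ ($K{\left(Q \right)} = 12 Q + \left(7 + \frac{Q}{6}\right) = 7 + \frac{73 Q}{6}$)
$\left(275 + K{\left(17 \right)}\right) - 1696 = \left(275 + \left(7 + \frac{73}{6} \cdot 17\right)\right) - 1696 = \left(275 + \left(7 + \frac{1241}{6}\right)\right) - 1696 = \left(275 + \frac{1283}{6}\right) - 1696 = \frac{2933}{6} - 1696 = - \frac{7243}{6}$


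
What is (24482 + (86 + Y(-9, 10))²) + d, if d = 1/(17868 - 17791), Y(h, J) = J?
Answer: 2594747/77 ≈ 33698.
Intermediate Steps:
d = 1/77 ≈ 0.012987
(24482 + (86 + Y(-9, 10))²) + d = (24482 + (86 + 10)²) + 1/77 = (24482 + 96²) + 1/77 = (24482 + 9216) + 1/77 = 33698 + 1/77 = 2594747/77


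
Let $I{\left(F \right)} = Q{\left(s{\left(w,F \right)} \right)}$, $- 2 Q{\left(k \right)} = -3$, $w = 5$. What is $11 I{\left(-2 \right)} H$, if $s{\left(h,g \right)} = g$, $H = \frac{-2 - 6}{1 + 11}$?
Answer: $-11$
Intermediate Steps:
$H = - \frac{2}{3}$ ($H = - \frac{8}{12} = \left(-8\right) \frac{1}{12} = - \frac{2}{3} \approx -0.66667$)
$Q{\left(k \right)} = \frac{3}{2}$ ($Q{\left(k \right)} = \left(- \frac{1}{2}\right) \left(-3\right) = \frac{3}{2}$)
$I{\left(F \right)} = \frac{3}{2}$
$11 I{\left(-2 \right)} H = 11 \cdot \frac{3}{2} \left(- \frac{2}{3}\right) = \frac{33}{2} \left(- \frac{2}{3}\right) = -11$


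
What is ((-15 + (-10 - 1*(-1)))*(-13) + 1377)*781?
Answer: 1319109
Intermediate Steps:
((-15 + (-10 - 1*(-1)))*(-13) + 1377)*781 = ((-15 + (-10 + 1))*(-13) + 1377)*781 = ((-15 - 9)*(-13) + 1377)*781 = (-24*(-13) + 1377)*781 = (312 + 1377)*781 = 1689*781 = 1319109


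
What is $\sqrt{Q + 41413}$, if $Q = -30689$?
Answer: $2 \sqrt{2681} \approx 103.56$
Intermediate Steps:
$\sqrt{Q + 41413} = \sqrt{-30689 + 41413} = \sqrt{10724} = 2 \sqrt{2681}$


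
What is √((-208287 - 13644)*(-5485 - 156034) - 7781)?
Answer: 16*√140023693 ≈ 1.8933e+5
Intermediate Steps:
√((-208287 - 13644)*(-5485 - 156034) - 7781) = √(-221931*(-161519) - 7781) = √(35846073189 - 7781) = √35846065408 = 16*√140023693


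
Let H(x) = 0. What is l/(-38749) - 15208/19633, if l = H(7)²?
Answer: -15208/19633 ≈ -0.77461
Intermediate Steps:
l = 0 (l = 0² = 0)
l/(-38749) - 15208/19633 = 0/(-38749) - 15208/19633 = 0*(-1/38749) - 15208*1/19633 = 0 - 15208/19633 = -15208/19633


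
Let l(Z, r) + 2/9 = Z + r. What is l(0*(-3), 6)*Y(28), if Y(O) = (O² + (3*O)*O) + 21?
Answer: 164164/9 ≈ 18240.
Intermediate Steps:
l(Z, r) = -2/9 + Z + r (l(Z, r) = -2/9 + (Z + r) = -2/9 + Z + r)
Y(O) = 21 + 4*O² (Y(O) = (O² + 3*O²) + 21 = 4*O² + 21 = 21 + 4*O²)
l(0*(-3), 6)*Y(28) = (-2/9 + 0*(-3) + 6)*(21 + 4*28²) = (-2/9 + 0 + 6)*(21 + 4*784) = 52*(21 + 3136)/9 = (52/9)*3157 = 164164/9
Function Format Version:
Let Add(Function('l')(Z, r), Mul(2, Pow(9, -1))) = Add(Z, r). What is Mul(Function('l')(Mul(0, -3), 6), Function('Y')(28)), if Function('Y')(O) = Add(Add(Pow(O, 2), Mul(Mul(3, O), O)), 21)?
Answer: Rational(164164, 9) ≈ 18240.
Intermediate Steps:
Function('l')(Z, r) = Add(Rational(-2, 9), Z, r) (Function('l')(Z, r) = Add(Rational(-2, 9), Add(Z, r)) = Add(Rational(-2, 9), Z, r))
Function('Y')(O) = Add(21, Mul(4, Pow(O, 2))) (Function('Y')(O) = Add(Add(Pow(O, 2), Mul(3, Pow(O, 2))), 21) = Add(Mul(4, Pow(O, 2)), 21) = Add(21, Mul(4, Pow(O, 2))))
Mul(Function('l')(Mul(0, -3), 6), Function('Y')(28)) = Mul(Add(Rational(-2, 9), Mul(0, -3), 6), Add(21, Mul(4, Pow(28, 2)))) = Mul(Add(Rational(-2, 9), 0, 6), Add(21, Mul(4, 784))) = Mul(Rational(52, 9), Add(21, 3136)) = Mul(Rational(52, 9), 3157) = Rational(164164, 9)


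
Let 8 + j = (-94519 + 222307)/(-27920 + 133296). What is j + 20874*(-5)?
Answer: -2749702085/26344 ≈ -1.0438e+5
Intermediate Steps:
j = -178805/26344 (j = -8 + (-94519 + 222307)/(-27920 + 133296) = -8 + 127788/105376 = -8 + 127788*(1/105376) = -8 + 31947/26344 = -178805/26344 ≈ -6.7873)
j + 20874*(-5) = -178805/26344 + 20874*(-5) = -178805/26344 - 104370 = -2749702085/26344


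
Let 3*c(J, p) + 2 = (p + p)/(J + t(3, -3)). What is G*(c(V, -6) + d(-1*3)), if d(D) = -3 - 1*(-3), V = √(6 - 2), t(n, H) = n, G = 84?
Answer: -616/5 ≈ -123.20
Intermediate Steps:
V = 2 (V = √4 = 2)
c(J, p) = -⅔ + 2*p/(3*(3 + J)) (c(J, p) = -⅔ + ((p + p)/(J + 3))/3 = -⅔ + ((2*p)/(3 + J))/3 = -⅔ + (2*p/(3 + J))/3 = -⅔ + 2*p/(3*(3 + J)))
d(D) = 0 (d(D) = -3 + 3 = 0)
G*(c(V, -6) + d(-1*3)) = 84*(2*(-3 - 6 - 1*2)/(3*(3 + 2)) + 0) = 84*((⅔)*(-3 - 6 - 2)/5 + 0) = 84*((⅔)*(⅕)*(-11) + 0) = 84*(-22/15 + 0) = 84*(-22/15) = -616/5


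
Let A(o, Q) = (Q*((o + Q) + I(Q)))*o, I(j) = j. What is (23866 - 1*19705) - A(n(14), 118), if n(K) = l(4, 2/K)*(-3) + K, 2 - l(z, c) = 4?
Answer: -599999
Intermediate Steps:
l(z, c) = -2 (l(z, c) = 2 - 1*4 = 2 - 4 = -2)
n(K) = 6 + K (n(K) = -2*(-3) + K = 6 + K)
A(o, Q) = Q*o*(o + 2*Q) (A(o, Q) = (Q*((o + Q) + Q))*o = (Q*((Q + o) + Q))*o = (Q*(o + 2*Q))*o = Q*o*(o + 2*Q))
(23866 - 1*19705) - A(n(14), 118) = (23866 - 1*19705) - 118*(6 + 14)*((6 + 14) + 2*118) = (23866 - 19705) - 118*20*(20 + 236) = 4161 - 118*20*256 = 4161 - 1*604160 = 4161 - 604160 = -599999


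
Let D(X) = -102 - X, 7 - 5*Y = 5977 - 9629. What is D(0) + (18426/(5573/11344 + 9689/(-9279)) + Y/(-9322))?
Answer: -2450778651733063/73316457970 ≈ -33427.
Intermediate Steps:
Y = 3659/5 (Y = 7/5 - (5977 - 9629)/5 = 7/5 - ⅕*(-3652) = 7/5 + 3652/5 = 3659/5 ≈ 731.80)
D(0) + (18426/(5573/11344 + 9689/(-9279)) + Y/(-9322)) = (-102 - 1*0) + (18426/(5573/11344 + 9689/(-9279)) + (3659/5)/(-9322)) = (-102 + 0) + (18426/(5573*(1/11344) + 9689*(-1/9279)) + (3659/5)*(-1/9322)) = -102 + (18426/(5573/11344 - 9689/9279) - 3659/46610) = -102 + (18426/(-58200149/105260976) - 3659/46610) = -102 + (18426*(-105260976/58200149) - 3659/46610) = -102 + (-52419966048/1572977 - 3659/46610) = -102 - 2443300373020123/73316457970 = -2450778651733063/73316457970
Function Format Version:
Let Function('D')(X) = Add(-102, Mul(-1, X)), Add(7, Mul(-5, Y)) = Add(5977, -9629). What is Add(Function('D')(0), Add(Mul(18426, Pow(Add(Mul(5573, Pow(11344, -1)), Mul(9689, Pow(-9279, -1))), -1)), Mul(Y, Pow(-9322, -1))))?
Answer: Rational(-2450778651733063, 73316457970) ≈ -33427.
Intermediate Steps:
Y = Rational(3659, 5) (Y = Add(Rational(7, 5), Mul(Rational(-1, 5), Add(5977, -9629))) = Add(Rational(7, 5), Mul(Rational(-1, 5), -3652)) = Add(Rational(7, 5), Rational(3652, 5)) = Rational(3659, 5) ≈ 731.80)
Add(Function('D')(0), Add(Mul(18426, Pow(Add(Mul(5573, Pow(11344, -1)), Mul(9689, Pow(-9279, -1))), -1)), Mul(Y, Pow(-9322, -1)))) = Add(Add(-102, Mul(-1, 0)), Add(Mul(18426, Pow(Add(Mul(5573, Pow(11344, -1)), Mul(9689, Pow(-9279, -1))), -1)), Mul(Rational(3659, 5), Pow(-9322, -1)))) = Add(Add(-102, 0), Add(Mul(18426, Pow(Add(Mul(5573, Rational(1, 11344)), Mul(9689, Rational(-1, 9279))), -1)), Mul(Rational(3659, 5), Rational(-1, 9322)))) = Add(-102, Add(Mul(18426, Pow(Add(Rational(5573, 11344), Rational(-9689, 9279)), -1)), Rational(-3659, 46610))) = Add(-102, Add(Mul(18426, Pow(Rational(-58200149, 105260976), -1)), Rational(-3659, 46610))) = Add(-102, Add(Mul(18426, Rational(-105260976, 58200149)), Rational(-3659, 46610))) = Add(-102, Add(Rational(-52419966048, 1572977), Rational(-3659, 46610))) = Add(-102, Rational(-2443300373020123, 73316457970)) = Rational(-2450778651733063, 73316457970)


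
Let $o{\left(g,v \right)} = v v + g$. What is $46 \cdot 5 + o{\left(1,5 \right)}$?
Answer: $256$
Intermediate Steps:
$o{\left(g,v \right)} = g + v^{2}$ ($o{\left(g,v \right)} = v^{2} + g = g + v^{2}$)
$46 \cdot 5 + o{\left(1,5 \right)} = 46 \cdot 5 + \left(1 + 5^{2}\right) = 230 + \left(1 + 25\right) = 230 + 26 = 256$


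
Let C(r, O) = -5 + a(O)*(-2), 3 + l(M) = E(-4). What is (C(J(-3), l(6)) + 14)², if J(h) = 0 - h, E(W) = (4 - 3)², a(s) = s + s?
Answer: 289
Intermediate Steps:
a(s) = 2*s
E(W) = 1 (E(W) = 1² = 1)
J(h) = -h
l(M) = -2 (l(M) = -3 + 1 = -2)
C(r, O) = -5 - 4*O (C(r, O) = -5 + (2*O)*(-2) = -5 - 4*O)
(C(J(-3), l(6)) + 14)² = ((-5 - 4*(-2)) + 14)² = ((-5 + 8) + 14)² = (3 + 14)² = 17² = 289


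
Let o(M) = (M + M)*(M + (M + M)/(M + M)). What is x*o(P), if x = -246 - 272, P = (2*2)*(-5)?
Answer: -393680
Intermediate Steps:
P = -20 (P = 4*(-5) = -20)
o(M) = 2*M*(1 + M) (o(M) = (2*M)*(M + (2*M)/((2*M))) = (2*M)*(M + (2*M)*(1/(2*M))) = (2*M)*(M + 1) = (2*M)*(1 + M) = 2*M*(1 + M))
x = -518
x*o(P) = -1036*(-20)*(1 - 20) = -1036*(-20)*(-19) = -518*760 = -393680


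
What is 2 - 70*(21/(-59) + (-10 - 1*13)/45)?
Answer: 33290/531 ≈ 62.693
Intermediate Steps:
2 - 70*(21/(-59) + (-10 - 1*13)/45) = 2 - 70*(21*(-1/59) + (-10 - 13)*(1/45)) = 2 - 70*(-21/59 - 23*1/45) = 2 - 70*(-21/59 - 23/45) = 2 - 70*(-2302/2655) = 2 + 32228/531 = 33290/531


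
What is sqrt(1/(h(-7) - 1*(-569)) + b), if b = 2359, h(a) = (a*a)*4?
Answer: 2*sqrt(38348515)/255 ≈ 48.570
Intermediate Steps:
h(a) = 4*a**2 (h(a) = a**2*4 = 4*a**2)
sqrt(1/(h(-7) - 1*(-569)) + b) = sqrt(1/(4*(-7)**2 - 1*(-569)) + 2359) = sqrt(1/(4*49 + 569) + 2359) = sqrt(1/(196 + 569) + 2359) = sqrt(1/765 + 2359) = sqrt(1804636/765) = 2*sqrt(38348515)/255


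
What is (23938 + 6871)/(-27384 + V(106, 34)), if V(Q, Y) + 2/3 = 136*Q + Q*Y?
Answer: -92427/28094 ≈ -3.2899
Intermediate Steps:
V(Q, Y) = -⅔ + 136*Q + Q*Y (V(Q, Y) = -⅔ + (136*Q + Q*Y) = -⅔ + 136*Q + Q*Y)
(23938 + 6871)/(-27384 + V(106, 34)) = (23938 + 6871)/(-27384 + (-⅔ + 136*106 + 106*34)) = 30809/(-27384 + (-⅔ + 14416 + 3604)) = 30809/(-27384 + 54058/3) = 30809/(-28094/3) = 30809*(-3/28094) = -92427/28094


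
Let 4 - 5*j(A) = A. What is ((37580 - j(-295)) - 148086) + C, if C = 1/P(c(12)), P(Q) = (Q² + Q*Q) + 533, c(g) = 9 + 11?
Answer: -736921052/6665 ≈ -1.1057e+5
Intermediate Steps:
c(g) = 20
j(A) = ⅘ - A/5
P(Q) = 533 + 2*Q² (P(Q) = (Q² + Q²) + 533 = 2*Q² + 533 = 533 + 2*Q²)
C = 1/1333 (C = 1/(533 + 2*20²) = 1/(533 + 2*400) = 1/(533 + 800) = 1/1333 ≈ 0.00075019)
((37580 - j(-295)) - 148086) + C = ((37580 - (⅘ - ⅕*(-295))) - 148086) + 1/1333 = ((37580 - (⅘ + 59)) - 148086) + 1/1333 = ((37580 - 1*299/5) - 148086) + 1/1333 = ((37580 - 299/5) - 148086) + 1/1333 = (187601/5 - 148086) + 1/1333 = -552829/5 + 1/1333 = -736921052/6665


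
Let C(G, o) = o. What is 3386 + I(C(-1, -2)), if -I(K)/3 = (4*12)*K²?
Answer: 2810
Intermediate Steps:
I(K) = -144*K² (I(K) = -3*4*12*K² = -144*K²)
3386 + I(C(-1, -2)) = 3386 - 144*(-2)² = 3386 - 144*4 = 3386 - 576 = 2810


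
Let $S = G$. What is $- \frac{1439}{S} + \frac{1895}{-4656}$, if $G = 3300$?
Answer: $- \frac{359819}{426800} \approx -0.84306$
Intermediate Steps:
$S = 3300$
$- \frac{1439}{S} + \frac{1895}{-4656} = - \frac{1439}{3300} + \frac{1895}{-4656} = \left(-1439\right) \frac{1}{3300} + 1895 \left(- \frac{1}{4656}\right) = - \frac{1439}{3300} - \frac{1895}{4656} = - \frac{359819}{426800}$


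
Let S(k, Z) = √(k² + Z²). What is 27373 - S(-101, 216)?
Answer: 27373 - √56857 ≈ 27135.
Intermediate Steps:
S(k, Z) = √(Z² + k²)
27373 - S(-101, 216) = 27373 - √(216² + (-101)²) = 27373 - √(46656 + 10201) = 27373 - √56857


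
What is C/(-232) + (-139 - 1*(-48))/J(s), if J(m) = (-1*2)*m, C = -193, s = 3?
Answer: 11135/696 ≈ 15.999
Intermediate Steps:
J(m) = -2*m
C/(-232) + (-139 - 1*(-48))/J(s) = -193/(-232) + (-139 - 1*(-48))/((-2*3)) = -193*(-1/232) + (-139 + 48)/(-6) = 193/232 - 91*(-⅙) = 193/232 + 91/6 = 11135/696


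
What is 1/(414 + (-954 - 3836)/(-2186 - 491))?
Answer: 2677/1113068 ≈ 0.0024051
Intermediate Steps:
1/(414 + (-954 - 3836)/(-2186 - 491)) = 1/(414 - 4790/(-2677)) = 1/(414 - 4790*(-1/2677)) = 1/(414 + 4790/2677) = 1/(1113068/2677) = 2677/1113068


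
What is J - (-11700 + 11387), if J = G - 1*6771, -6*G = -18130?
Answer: -10309/3 ≈ -3436.3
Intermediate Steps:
G = 9065/3 (G = -1/6*(-18130) = 9065/3 ≈ 3021.7)
J = -11248/3 (J = 9065/3 - 1*6771 = 9065/3 - 6771 = -11248/3 ≈ -3749.3)
J - (-11700 + 11387) = -11248/3 - (-11700 + 11387) = -11248/3 - 1*(-313) = -11248/3 + 313 = -10309/3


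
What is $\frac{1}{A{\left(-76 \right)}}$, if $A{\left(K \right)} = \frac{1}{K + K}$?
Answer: $-152$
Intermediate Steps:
$A{\left(K \right)} = \frac{1}{2 K}$
$\frac{1}{A{\left(-76 \right)}} = \frac{1}{\frac{1}{2} \frac{1}{-76}} = \frac{1}{\frac{1}{2} \left(- \frac{1}{76}\right)} = \frac{1}{- \frac{1}{152}} = -152$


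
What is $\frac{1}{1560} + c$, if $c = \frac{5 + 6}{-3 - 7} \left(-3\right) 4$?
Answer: $\frac{20593}{1560} \approx 13.201$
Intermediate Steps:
$c = \frac{66}{5}$ ($c = \frac{11}{-10} \left(-3\right) 4 = 11 \left(- \frac{1}{10}\right) \left(-3\right) 4 = \left(- \frac{11}{10}\right) \left(-3\right) 4 = \frac{33}{10} \cdot 4 = \frac{66}{5} \approx 13.2$)
$\frac{1}{1560} + c = \frac{1}{1560} + \frac{66}{5} = \frac{20593}{1560}$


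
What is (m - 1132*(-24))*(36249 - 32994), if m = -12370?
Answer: 48167490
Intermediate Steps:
(m - 1132*(-24))*(36249 - 32994) = (-12370 - 1132*(-24))*(36249 - 32994) = (-12370 + 27168)*3255 = 14798*3255 = 48167490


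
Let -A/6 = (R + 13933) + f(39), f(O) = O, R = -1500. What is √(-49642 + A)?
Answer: I*√124474 ≈ 352.81*I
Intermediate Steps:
A = -74832 (A = -6*((-1500 + 13933) + 39) = -6*(12433 + 39) = -6*12472 = -74832)
√(-49642 + A) = √(-49642 - 74832) = √(-124474) = I*√124474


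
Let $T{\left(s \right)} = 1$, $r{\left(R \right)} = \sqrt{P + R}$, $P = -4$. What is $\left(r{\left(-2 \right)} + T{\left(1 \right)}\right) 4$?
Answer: $4 + 4 i \sqrt{6} \approx 4.0 + 9.798 i$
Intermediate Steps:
$r{\left(R \right)} = \sqrt{-4 + R}$
$\left(r{\left(-2 \right)} + T{\left(1 \right)}\right) 4 = \left(\sqrt{-4 - 2} + 1\right) 4 = \left(\sqrt{-6} + 1\right) 4 = \left(i \sqrt{6} + 1\right) 4 = \left(1 + i \sqrt{6}\right) 4 = 4 + 4 i \sqrt{6}$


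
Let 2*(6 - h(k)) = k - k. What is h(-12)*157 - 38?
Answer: 904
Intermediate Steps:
h(k) = 6 (h(k) = 6 - (k - k)/2 = 6 - ½*0 = 6 + 0 = 6)
h(-12)*157 - 38 = 6*157 - 38 = 942 - 38 = 904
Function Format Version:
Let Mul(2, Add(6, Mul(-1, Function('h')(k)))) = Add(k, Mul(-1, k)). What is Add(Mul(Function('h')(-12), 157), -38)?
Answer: 904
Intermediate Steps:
Function('h')(k) = 6 (Function('h')(k) = Add(6, Mul(Rational(-1, 2), Add(k, Mul(-1, k)))) = Add(6, Mul(Rational(-1, 2), 0)) = Add(6, 0) = 6)
Add(Mul(Function('h')(-12), 157), -38) = Add(Mul(6, 157), -38) = Add(942, -38) = 904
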